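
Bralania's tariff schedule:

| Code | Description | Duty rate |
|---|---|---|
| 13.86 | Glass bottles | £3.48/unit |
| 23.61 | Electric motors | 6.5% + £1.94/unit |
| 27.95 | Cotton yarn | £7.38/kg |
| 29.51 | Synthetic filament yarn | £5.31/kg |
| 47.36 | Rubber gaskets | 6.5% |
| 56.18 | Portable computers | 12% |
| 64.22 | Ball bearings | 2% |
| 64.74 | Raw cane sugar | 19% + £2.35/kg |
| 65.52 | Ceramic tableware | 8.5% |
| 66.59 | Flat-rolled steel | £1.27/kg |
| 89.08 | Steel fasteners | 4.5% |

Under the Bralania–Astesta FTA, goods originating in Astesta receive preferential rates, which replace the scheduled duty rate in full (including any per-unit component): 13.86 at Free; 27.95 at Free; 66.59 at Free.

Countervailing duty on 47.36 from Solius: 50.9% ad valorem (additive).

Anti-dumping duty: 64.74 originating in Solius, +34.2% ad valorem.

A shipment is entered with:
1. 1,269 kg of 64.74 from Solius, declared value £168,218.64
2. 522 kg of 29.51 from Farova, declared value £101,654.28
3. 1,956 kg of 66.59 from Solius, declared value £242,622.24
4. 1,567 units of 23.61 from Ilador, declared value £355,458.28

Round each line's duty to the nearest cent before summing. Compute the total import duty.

£123,875.18

Line 1 (64.74, Solius, 1,269 kg, £168,218.64):
Base rate for 64.74 is 19% + £2.35/kg.
Additional duty on 64.74 from Solius: +34.2%. Applied ad valorem rate: 19% + 34.2% = 53.2%.
Duty = £168,218.64 × 53.2% + 1,269 × £2.35 = £92,474.47.
Line 2 (29.51, Farova, 522 kg, £101,654.28):
Base rate for 29.51 is £5.31/kg.
Duty = 522 × £5.31 = £2,771.82.
Line 3 (66.59, Solius, 1,956 kg, £242,622.24):
Base rate for 66.59 is £1.27/kg.
66.59 has an FTA preferential rate, but origin Solius is not Astesta; base rate stands.
Duty = 1,956 × £1.27 = £2,484.12.
Line 4 (23.61, Ilador, 1,567 units, £355,458.28):
Base rate for 23.61 is 6.5% + £1.94/unit.
Duty = £355,458.28 × 6.5% + 1,567 × £1.94 = £26,144.77.
Total = £92,474.47 + £2,771.82 + £2,484.12 + £26,144.77 = £123,875.18.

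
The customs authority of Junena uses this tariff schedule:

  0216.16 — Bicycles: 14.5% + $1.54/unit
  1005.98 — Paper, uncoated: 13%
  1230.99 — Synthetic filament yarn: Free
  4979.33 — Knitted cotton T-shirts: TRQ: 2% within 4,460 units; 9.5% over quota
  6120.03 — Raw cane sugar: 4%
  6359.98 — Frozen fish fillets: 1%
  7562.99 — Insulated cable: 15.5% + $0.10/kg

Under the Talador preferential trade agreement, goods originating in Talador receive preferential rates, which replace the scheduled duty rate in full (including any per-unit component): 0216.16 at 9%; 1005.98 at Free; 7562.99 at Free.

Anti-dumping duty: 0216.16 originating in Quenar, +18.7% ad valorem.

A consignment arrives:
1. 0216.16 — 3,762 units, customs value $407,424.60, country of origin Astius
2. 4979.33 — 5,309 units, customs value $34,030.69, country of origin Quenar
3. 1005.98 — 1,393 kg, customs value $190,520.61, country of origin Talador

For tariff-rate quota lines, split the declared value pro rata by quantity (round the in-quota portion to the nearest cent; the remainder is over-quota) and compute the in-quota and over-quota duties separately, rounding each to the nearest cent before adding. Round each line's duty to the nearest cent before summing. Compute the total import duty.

Line 1 (0216.16, Astius, 3,762 units, $407,424.60):
Base rate for 0216.16 is 14.5% + $1.54/unit.
0216.16 has an FTA preferential rate, but origin Astius is not Talador; base rate stands.
The additional-duty order on 0216.16 targets Quenar, not Astius; it does not apply.
Duty = $407,424.60 × 14.5% + 3,762 × $1.54 = $64,870.05.
Line 2 (4979.33, Quenar, 5,309 units, $34,030.69):
Code 4979.33 is under a tariff-rate quota (threshold 4,460 units). In-quota: 4,460 units at 2%; over-quota: 849 units at 9.5%.
Pro-rata value split: in-quota = $34,030.69 × 4,460/5,309 = $28,588.60; over-quota = $34,030.69 − $28,588.60 = $5,442.09.
In-quota duty = $28,588.60 × 2% = $571.77. Over-quota duty = $5,442.09 × 9.5% = $517.00.
Line duty = $571.77 + $517.00 = $1,088.77.
Line 3 (1005.98, Talador, 1,393 kg, $190,520.61):
Base rate for 1005.98 is 13%.
Origin Talador qualifies under the Junena–Talador agreement and 1005.98 is covered: preferential rate Free applies instead.
Duty = $190,520.61 × 0% = $0.00.
Total = $64,870.05 + $1,088.77 + $0.00 = $65,958.82.

$65,958.82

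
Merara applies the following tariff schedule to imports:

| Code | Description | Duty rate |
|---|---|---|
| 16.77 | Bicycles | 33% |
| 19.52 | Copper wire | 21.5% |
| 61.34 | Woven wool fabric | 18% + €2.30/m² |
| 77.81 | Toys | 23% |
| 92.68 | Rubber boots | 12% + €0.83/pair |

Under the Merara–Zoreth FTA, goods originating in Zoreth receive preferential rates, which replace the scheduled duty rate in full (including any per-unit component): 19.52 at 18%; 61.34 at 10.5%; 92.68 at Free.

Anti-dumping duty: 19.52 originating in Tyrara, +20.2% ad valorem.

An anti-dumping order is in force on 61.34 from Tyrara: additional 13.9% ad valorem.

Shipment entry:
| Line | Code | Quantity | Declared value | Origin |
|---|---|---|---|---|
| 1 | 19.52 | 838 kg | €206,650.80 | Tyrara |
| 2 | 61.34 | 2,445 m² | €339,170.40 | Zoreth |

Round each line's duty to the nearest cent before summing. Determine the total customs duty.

Line 1 (19.52, Tyrara, 838 kg, €206,650.80):
Base rate for 19.52 is 21.5%.
19.52 has an FTA preferential rate, but origin Tyrara is not Zoreth; base rate stands.
Additional duty on 19.52 from Tyrara: +20.2%. Applied ad valorem rate: 21.5% + 20.2% = 41.7%.
Duty = €206,650.80 × 41.7% = €86,173.38.
Line 2 (61.34, Zoreth, 2,445 m², €339,170.40):
Base rate for 61.34 is 18% + €2.30/m².
Origin Zoreth qualifies under the Merara–Zoreth agreement and 61.34 is covered: preferential rate 10.5% applies instead.
The additional-duty order on 61.34 targets Tyrara, not Zoreth; it does not apply.
Duty = €339,170.40 × 10.5% = €35,612.89.
Total = €86,173.38 + €35,612.89 = €121,786.27.

€121,786.27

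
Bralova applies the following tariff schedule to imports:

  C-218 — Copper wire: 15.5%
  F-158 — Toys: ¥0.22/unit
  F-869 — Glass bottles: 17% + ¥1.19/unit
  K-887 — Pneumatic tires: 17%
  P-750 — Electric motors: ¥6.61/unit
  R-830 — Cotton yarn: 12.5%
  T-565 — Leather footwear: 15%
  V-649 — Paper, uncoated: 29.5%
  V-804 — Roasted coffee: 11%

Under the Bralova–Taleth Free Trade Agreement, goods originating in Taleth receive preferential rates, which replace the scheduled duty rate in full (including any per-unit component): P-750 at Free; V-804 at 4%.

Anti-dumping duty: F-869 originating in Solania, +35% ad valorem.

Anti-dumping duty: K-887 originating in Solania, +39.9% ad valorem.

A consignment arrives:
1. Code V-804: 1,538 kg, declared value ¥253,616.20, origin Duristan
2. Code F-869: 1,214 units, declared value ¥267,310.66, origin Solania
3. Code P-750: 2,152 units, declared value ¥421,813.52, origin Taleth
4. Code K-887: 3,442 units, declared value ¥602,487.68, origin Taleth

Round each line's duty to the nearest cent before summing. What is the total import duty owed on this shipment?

Line 1 (V-804, Duristan, 1,538 kg, ¥253,616.20):
Base rate for V-804 is 11%.
V-804 has an FTA preferential rate, but origin Duristan is not Taleth; base rate stands.
Duty = ¥253,616.20 × 11% = ¥27,897.78.
Line 2 (F-869, Solania, 1,214 units, ¥267,310.66):
Base rate for F-869 is 17% + ¥1.19/unit.
Additional duty on F-869 from Solania: +35%. Applied ad valorem rate: 17% + 35% = 52%.
Duty = ¥267,310.66 × 52% + 1,214 × ¥1.19 = ¥140,446.20.
Line 3 (P-750, Taleth, 2,152 units, ¥421,813.52):
Base rate for P-750 is ¥6.61/unit.
Origin Taleth qualifies under the Bralova–Taleth agreement and P-750 is covered: preferential rate Free applies instead.
Duty = ¥421,813.52 × 0% = ¥0.00.
Line 4 (K-887, Taleth, 3,442 units, ¥602,487.68):
Base rate for K-887 is 17%.
Origin Taleth is the FTA partner but K-887 is not on the preference list; base rate stands.
The additional-duty order on K-887 targets Solania, not Taleth; it does not apply.
Duty = ¥602,487.68 × 17% = ¥102,422.91.
Total = ¥27,897.78 + ¥140,446.20 + ¥0.00 + ¥102,422.91 = ¥270,766.89.

¥270,766.89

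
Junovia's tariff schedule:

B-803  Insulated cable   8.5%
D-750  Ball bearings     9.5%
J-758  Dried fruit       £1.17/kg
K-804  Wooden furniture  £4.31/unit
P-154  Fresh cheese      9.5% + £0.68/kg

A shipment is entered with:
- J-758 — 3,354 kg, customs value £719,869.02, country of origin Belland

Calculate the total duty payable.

£3,924.18

Line 1 (J-758, Belland, 3,354 kg, £719,869.02):
Base rate for J-758 is £1.17/kg.
Duty = 3,354 × £1.17 = £3,924.18.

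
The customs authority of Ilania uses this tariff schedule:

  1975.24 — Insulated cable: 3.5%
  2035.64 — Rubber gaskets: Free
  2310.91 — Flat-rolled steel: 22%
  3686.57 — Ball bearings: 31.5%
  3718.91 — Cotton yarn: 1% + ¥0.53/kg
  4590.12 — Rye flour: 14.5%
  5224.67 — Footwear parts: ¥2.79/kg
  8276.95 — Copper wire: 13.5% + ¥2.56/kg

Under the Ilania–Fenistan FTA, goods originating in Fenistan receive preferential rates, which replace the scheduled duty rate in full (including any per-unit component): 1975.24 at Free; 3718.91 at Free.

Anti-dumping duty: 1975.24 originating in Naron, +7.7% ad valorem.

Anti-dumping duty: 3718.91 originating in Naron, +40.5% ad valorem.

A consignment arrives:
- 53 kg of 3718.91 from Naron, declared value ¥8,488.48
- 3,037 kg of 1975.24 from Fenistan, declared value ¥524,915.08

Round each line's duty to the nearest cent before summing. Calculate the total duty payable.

Line 1 (3718.91, Naron, 53 kg, ¥8,488.48):
Base rate for 3718.91 is 1% + ¥0.53/kg.
3718.91 has an FTA preferential rate, but origin Naron is not Fenistan; base rate stands.
Additional duty on 3718.91 from Naron: +40.5%. Applied ad valorem rate: 1% + 40.5% = 41.5%.
Duty = ¥8,488.48 × 41.5% + 53 × ¥0.53 = ¥3,550.81.
Line 2 (1975.24, Fenistan, 3,037 kg, ¥524,915.08):
Base rate for 1975.24 is 3.5%.
Origin Fenistan qualifies under the Ilania–Fenistan agreement and 1975.24 is covered: preferential rate Free applies instead.
The additional-duty order on 1975.24 targets Naron, not Fenistan; it does not apply.
Duty = ¥524,915.08 × 0% = ¥0.00.
Total = ¥3,550.81 + ¥0.00 = ¥3,550.81.

¥3,550.81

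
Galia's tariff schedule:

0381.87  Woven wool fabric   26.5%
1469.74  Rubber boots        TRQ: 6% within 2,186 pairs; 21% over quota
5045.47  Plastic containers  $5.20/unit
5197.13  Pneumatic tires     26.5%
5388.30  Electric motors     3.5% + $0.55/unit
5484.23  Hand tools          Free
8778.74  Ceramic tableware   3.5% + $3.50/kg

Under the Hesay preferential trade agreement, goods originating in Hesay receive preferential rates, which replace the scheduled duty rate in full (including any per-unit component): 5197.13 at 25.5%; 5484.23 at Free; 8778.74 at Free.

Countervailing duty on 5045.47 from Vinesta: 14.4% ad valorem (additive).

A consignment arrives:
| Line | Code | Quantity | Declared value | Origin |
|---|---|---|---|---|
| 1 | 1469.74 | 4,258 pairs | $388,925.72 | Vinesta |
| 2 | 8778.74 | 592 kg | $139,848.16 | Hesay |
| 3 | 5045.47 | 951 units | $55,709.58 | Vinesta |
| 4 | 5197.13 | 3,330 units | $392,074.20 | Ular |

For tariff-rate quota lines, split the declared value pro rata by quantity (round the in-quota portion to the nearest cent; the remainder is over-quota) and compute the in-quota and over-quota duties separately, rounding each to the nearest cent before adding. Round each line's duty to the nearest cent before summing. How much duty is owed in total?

Line 1 (1469.74, Vinesta, 4,258 pairs, $388,925.72):
Code 1469.74 is under a tariff-rate quota (threshold 2,186 pairs). In-quota: 2,186 pairs at 6%; over-quota: 2,072 pairs at 21%.
Pro-rata value split: in-quota = $388,925.72 × 2,186/4,258 = $199,669.24; over-quota = $388,925.72 − $199,669.24 = $189,256.48.
In-quota duty = $199,669.24 × 6% = $11,980.15. Over-quota duty = $189,256.48 × 21% = $39,743.86.
Line duty = $11,980.15 + $39,743.86 = $51,724.01.
Line 2 (8778.74, Hesay, 592 kg, $139,848.16):
Base rate for 8778.74 is 3.5% + $3.50/kg.
Origin Hesay qualifies under the Galia–Hesay agreement and 8778.74 is covered: preferential rate Free applies instead.
Duty = $139,848.16 × 0% = $0.00.
Line 3 (5045.47, Vinesta, 951 units, $55,709.58):
Base rate for 5045.47 is $5.20/unit.
Additional duty on 5045.47 from Vinesta: +14.4% ad valorem. Applied ad valorem rate = 14.4%.
Duty = $55,709.58 × 14.4% + 951 × $5.20 = $12,967.38.
Line 4 (5197.13, Ular, 3,330 units, $392,074.20):
Base rate for 5197.13 is 26.5%.
5197.13 has an FTA preferential rate, but origin Ular is not Hesay; base rate stands.
Duty = $392,074.20 × 26.5% = $103,899.66.
Total = $51,724.01 + $0.00 + $12,967.38 + $103,899.66 = $168,591.05.

$168,591.05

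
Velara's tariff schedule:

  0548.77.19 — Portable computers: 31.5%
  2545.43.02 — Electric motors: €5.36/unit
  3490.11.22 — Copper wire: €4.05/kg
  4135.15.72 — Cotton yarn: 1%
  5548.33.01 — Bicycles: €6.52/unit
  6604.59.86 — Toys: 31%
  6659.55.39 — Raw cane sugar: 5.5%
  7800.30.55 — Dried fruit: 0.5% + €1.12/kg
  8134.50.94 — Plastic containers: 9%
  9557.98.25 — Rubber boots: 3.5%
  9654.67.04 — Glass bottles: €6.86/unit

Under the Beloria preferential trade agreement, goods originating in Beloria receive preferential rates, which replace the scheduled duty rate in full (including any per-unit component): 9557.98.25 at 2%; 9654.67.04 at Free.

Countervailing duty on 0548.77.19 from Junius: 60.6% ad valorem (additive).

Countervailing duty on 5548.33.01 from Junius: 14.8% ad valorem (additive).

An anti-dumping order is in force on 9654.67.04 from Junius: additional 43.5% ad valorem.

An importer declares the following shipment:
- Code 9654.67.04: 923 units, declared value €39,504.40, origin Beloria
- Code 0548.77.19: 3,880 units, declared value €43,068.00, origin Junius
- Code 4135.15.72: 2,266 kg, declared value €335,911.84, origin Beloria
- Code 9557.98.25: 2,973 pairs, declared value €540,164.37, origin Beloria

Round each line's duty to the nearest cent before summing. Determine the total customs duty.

€53,828.04

Line 1 (9654.67.04, Beloria, 923 units, €39,504.40):
Base rate for 9654.67.04 is €6.86/unit.
Origin Beloria qualifies under the Velara–Beloria agreement and 9654.67.04 is covered: preferential rate Free applies instead.
The additional-duty order on 9654.67.04 targets Junius, not Beloria; it does not apply.
Duty = €39,504.40 × 0% = €0.00.
Line 2 (0548.77.19, Junius, 3,880 units, €43,068.00):
Base rate for 0548.77.19 is 31.5%.
Additional duty on 0548.77.19 from Junius: +60.6%. Applied ad valorem rate: 31.5% + 60.6% = 92.1%.
Duty = €43,068.00 × 92.1% = €39,665.63.
Line 3 (4135.15.72, Beloria, 2,266 kg, €335,911.84):
Base rate for 4135.15.72 is 1%.
Origin Beloria is the FTA partner but 4135.15.72 is not on the preference list; base rate stands.
Duty = €335,911.84 × 1% = €3,359.12.
Line 4 (9557.98.25, Beloria, 2,973 pairs, €540,164.37):
Base rate for 9557.98.25 is 3.5%.
Origin Beloria qualifies under the Velara–Beloria agreement and 9557.98.25 is covered: preferential rate 2% applies instead.
Duty = €540,164.37 × 2% = €10,803.29.
Total = €0.00 + €39,665.63 + €3,359.12 + €10,803.29 = €53,828.04.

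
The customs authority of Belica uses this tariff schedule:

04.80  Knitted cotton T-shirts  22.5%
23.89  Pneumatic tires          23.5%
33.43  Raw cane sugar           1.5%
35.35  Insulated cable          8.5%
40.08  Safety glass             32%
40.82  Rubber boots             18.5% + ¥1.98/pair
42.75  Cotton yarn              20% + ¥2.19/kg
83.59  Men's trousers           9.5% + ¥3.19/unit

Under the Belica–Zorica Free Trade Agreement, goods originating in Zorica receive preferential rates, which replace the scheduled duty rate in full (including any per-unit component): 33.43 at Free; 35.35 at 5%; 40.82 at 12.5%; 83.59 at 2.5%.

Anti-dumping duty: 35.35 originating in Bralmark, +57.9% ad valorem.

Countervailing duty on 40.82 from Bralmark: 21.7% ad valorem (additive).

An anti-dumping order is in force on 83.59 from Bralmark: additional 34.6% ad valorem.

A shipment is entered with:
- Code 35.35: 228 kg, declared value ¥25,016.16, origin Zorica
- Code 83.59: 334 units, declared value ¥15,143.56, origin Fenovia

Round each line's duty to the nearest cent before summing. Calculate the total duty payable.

¥3,754.91

Line 1 (35.35, Zorica, 228 kg, ¥25,016.16):
Base rate for 35.35 is 8.5%.
Origin Zorica qualifies under the Belica–Zorica agreement and 35.35 is covered: preferential rate 5% applies instead.
The additional-duty order on 35.35 targets Bralmark, not Zorica; it does not apply.
Duty = ¥25,016.16 × 5% = ¥1,250.81.
Line 2 (83.59, Fenovia, 334 units, ¥15,143.56):
Base rate for 83.59 is 9.5% + ¥3.19/unit.
83.59 has an FTA preferential rate, but origin Fenovia is not Zorica; base rate stands.
The additional-duty order on 83.59 targets Bralmark, not Fenovia; it does not apply.
Duty = ¥15,143.56 × 9.5% + 334 × ¥3.19 = ¥2,504.10.
Total = ¥1,250.81 + ¥2,504.10 = ¥3,754.91.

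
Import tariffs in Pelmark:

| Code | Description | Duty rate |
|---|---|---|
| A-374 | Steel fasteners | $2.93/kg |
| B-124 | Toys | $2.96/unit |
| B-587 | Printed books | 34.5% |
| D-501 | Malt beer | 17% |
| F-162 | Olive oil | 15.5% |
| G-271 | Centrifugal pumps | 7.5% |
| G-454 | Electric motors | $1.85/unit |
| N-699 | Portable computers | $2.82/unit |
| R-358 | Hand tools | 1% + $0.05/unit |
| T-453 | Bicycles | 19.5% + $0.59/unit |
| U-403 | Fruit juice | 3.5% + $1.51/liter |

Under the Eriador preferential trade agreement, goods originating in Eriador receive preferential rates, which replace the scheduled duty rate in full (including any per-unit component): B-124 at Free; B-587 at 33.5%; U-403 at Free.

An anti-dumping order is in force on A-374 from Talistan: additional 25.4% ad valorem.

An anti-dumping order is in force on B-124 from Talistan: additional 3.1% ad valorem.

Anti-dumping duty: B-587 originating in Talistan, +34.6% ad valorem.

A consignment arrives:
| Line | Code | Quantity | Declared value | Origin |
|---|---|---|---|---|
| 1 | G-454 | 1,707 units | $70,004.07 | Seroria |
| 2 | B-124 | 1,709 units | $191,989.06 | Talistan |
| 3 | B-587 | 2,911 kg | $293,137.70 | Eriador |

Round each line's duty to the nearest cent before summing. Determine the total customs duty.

$112,369.38

Line 1 (G-454, Seroria, 1,707 units, $70,004.07):
Base rate for G-454 is $1.85/unit.
Duty = 1,707 × $1.85 = $3,157.95.
Line 2 (B-124, Talistan, 1,709 units, $191,989.06):
Base rate for B-124 is $2.96/unit.
B-124 has an FTA preferential rate, but origin Talistan is not Eriador; base rate stands.
Additional duty on B-124 from Talistan: +3.1% ad valorem. Applied ad valorem rate = 3.1%.
Duty = $191,989.06 × 3.1% + 1,709 × $2.96 = $11,010.30.
Line 3 (B-587, Eriador, 2,911 kg, $293,137.70):
Base rate for B-587 is 34.5%.
Origin Eriador qualifies under the Pelmark–Eriador agreement and B-587 is covered: preferential rate 33.5% applies instead.
The additional-duty order on B-587 targets Talistan, not Eriador; it does not apply.
Duty = $293,137.70 × 33.5% = $98,201.13.
Total = $3,157.95 + $11,010.30 + $98,201.13 = $112,369.38.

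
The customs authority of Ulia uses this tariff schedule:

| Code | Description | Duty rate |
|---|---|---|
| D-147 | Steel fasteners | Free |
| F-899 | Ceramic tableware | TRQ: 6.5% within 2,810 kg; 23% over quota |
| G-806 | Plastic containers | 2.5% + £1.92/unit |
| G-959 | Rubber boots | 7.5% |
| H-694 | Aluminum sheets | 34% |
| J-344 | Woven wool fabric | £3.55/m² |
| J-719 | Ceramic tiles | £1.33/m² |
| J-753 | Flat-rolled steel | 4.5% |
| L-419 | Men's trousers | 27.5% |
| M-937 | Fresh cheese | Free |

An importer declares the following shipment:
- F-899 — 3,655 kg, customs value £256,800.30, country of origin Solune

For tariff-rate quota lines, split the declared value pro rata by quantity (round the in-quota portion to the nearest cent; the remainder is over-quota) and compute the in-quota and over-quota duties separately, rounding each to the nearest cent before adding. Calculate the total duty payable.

Line 1 (F-899, Solune, 3,655 kg, £256,800.30):
Code F-899 is under a tariff-rate quota (threshold 2,810 kg). In-quota: 2,810 kg at 6.5%; over-quota: 845 kg at 23%.
Pro-rata value split: in-quota = £256,800.30 × 2,810/3,655 = £197,430.60; over-quota = £256,800.30 − £197,430.60 = £59,369.70.
In-quota duty = £197,430.60 × 6.5% = £12,832.99. Over-quota duty = £59,369.70 × 23% = £13,655.03.
Line duty = £12,832.99 + £13,655.03 = £26,488.02.

£26,488.02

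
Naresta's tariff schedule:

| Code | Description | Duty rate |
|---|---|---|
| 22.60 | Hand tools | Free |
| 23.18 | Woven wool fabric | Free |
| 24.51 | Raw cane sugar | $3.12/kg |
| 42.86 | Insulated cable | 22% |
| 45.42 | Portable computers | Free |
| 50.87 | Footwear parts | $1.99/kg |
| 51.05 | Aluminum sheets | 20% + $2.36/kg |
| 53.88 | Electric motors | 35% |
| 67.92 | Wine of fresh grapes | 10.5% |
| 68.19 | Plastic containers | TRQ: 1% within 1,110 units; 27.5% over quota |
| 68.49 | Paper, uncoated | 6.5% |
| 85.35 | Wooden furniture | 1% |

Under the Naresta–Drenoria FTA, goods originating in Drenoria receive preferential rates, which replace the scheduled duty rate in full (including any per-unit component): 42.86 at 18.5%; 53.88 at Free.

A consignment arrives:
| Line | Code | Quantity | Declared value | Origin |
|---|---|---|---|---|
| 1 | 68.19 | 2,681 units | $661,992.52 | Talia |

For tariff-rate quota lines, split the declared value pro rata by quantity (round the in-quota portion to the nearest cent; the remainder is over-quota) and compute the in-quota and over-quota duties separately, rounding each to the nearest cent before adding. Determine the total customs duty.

Line 1 (68.19, Talia, 2,681 units, $661,992.52):
Code 68.19 is under a tariff-rate quota (threshold 1,110 units). In-quota: 1,110 units at 1%; over-quota: 1,571 units at 27.5%.
Pro-rata value split: in-quota = $661,992.52 × 1,110/2,681 = $274,081.20; over-quota = $661,992.52 − $274,081.20 = $387,911.32.
In-quota duty = $274,081.20 × 1% = $2,740.81. Over-quota duty = $387,911.32 × 27.5% = $106,675.61.
Line duty = $2,740.81 + $106,675.61 = $109,416.42.

$109,416.42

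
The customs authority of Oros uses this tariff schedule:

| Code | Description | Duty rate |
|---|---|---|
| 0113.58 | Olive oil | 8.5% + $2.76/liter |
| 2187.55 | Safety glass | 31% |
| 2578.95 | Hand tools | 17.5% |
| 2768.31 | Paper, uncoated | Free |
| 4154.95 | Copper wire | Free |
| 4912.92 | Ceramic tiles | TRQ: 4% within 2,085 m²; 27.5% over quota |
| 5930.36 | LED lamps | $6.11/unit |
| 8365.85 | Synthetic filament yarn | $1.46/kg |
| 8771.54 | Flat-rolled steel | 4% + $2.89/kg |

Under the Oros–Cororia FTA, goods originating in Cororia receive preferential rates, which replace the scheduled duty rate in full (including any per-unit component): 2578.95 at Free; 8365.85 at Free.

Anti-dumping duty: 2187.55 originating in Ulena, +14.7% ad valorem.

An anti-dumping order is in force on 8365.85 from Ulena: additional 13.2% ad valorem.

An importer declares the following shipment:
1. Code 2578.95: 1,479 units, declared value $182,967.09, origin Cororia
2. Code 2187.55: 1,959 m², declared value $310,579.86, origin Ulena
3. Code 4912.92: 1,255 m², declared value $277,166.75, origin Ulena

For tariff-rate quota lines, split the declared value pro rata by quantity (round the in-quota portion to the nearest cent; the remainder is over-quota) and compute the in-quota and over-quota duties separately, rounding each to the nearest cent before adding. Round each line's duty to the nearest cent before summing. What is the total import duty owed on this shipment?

Line 1 (2578.95, Cororia, 1,479 units, $182,967.09):
Base rate for 2578.95 is 17.5%.
Origin Cororia qualifies under the Oros–Cororia agreement and 2578.95 is covered: preferential rate Free applies instead.
Duty = $182,967.09 × 0% = $0.00.
Line 2 (2187.55, Ulena, 1,959 m², $310,579.86):
Base rate for 2187.55 is 31%.
Additional duty on 2187.55 from Ulena: +14.7%. Applied ad valorem rate: 31% + 14.7% = 45.7%.
Duty = $310,579.86 × 45.7% = $141,935.00.
Line 3 (4912.92, Ulena, 1,255 m², $277,166.75):
Code 4912.92 is under a tariff-rate quota (threshold 2,085 m²). Quantity 1,255 m² is within the quota, so the in-quota rate 4% applies to the full value.
Duty = $277,166.75 × 4% = $11,086.67.
Total = $0.00 + $141,935.00 + $11,086.67 = $153,021.67.

$153,021.67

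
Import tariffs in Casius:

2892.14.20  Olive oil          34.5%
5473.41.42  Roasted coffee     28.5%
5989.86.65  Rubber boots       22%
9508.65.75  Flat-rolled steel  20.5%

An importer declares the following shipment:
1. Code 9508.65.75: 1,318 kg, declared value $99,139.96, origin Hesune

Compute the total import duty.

Line 1 (9508.65.75, Hesune, 1,318 kg, $99,139.96):
Base rate for 9508.65.75 is 20.5%.
Duty = $99,139.96 × 20.5% = $20,323.69.

$20,323.69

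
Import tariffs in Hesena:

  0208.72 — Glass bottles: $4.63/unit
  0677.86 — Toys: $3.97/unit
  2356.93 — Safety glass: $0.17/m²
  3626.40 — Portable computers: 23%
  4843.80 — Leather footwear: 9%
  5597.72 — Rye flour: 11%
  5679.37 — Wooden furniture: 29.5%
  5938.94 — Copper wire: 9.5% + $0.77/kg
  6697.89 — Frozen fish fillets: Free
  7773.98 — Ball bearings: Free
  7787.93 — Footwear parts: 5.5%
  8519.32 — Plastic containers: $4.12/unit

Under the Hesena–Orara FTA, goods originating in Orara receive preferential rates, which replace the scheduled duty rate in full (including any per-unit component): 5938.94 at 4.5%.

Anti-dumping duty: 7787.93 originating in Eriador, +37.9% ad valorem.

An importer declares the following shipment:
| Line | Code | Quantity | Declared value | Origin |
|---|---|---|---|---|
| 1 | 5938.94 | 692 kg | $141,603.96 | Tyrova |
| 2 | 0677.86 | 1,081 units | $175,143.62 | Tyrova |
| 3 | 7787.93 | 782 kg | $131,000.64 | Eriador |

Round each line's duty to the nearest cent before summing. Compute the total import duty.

Line 1 (5938.94, Tyrova, 692 kg, $141,603.96):
Base rate for 5938.94 is 9.5% + $0.77/kg.
5938.94 has an FTA preferential rate, but origin Tyrova is not Orara; base rate stands.
Duty = $141,603.96 × 9.5% + 692 × $0.77 = $13,985.22.
Line 2 (0677.86, Tyrova, 1,081 units, $175,143.62):
Base rate for 0677.86 is $3.97/unit.
Duty = 1,081 × $3.97 = $4,291.57.
Line 3 (7787.93, Eriador, 782 kg, $131,000.64):
Base rate for 7787.93 is 5.5%.
Additional duty on 7787.93 from Eriador: +37.9%. Applied ad valorem rate: 5.5% + 37.9% = 43.4%.
Duty = $131,000.64 × 43.4% = $56,854.28.
Total = $13,985.22 + $4,291.57 + $56,854.28 = $75,131.07.

$75,131.07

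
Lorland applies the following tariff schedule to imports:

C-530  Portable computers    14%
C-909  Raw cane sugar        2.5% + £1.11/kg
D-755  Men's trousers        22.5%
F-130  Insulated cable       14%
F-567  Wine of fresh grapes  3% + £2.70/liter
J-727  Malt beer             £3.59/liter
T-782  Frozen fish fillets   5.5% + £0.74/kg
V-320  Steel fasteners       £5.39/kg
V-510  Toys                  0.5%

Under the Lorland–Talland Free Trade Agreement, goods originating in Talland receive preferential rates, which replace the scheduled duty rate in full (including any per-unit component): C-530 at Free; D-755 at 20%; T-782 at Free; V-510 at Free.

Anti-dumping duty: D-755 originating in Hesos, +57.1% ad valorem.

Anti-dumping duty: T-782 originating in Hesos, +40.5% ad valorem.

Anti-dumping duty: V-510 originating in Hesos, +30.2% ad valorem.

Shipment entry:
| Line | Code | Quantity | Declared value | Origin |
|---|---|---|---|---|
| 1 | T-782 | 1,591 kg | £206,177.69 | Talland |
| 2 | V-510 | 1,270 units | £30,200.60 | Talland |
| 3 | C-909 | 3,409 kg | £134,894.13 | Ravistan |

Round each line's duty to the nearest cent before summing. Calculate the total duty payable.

Line 1 (T-782, Talland, 1,591 kg, £206,177.69):
Base rate for T-782 is 5.5% + £0.74/kg.
Origin Talland qualifies under the Lorland–Talland agreement and T-782 is covered: preferential rate Free applies instead.
The additional-duty order on T-782 targets Hesos, not Talland; it does not apply.
Duty = £206,177.69 × 0% = £0.00.
Line 2 (V-510, Talland, 1,270 units, £30,200.60):
Base rate for V-510 is 0.5%.
Origin Talland qualifies under the Lorland–Talland agreement and V-510 is covered: preferential rate Free applies instead.
The additional-duty order on V-510 targets Hesos, not Talland; it does not apply.
Duty = £30,200.60 × 0% = £0.00.
Line 3 (C-909, Ravistan, 3,409 kg, £134,894.13):
Base rate for C-909 is 2.5% + £1.11/kg.
Duty = £134,894.13 × 2.5% + 3,409 × £1.11 = £7,156.34.
Total = £0.00 + £0.00 + £7,156.34 = £7,156.34.

£7,156.34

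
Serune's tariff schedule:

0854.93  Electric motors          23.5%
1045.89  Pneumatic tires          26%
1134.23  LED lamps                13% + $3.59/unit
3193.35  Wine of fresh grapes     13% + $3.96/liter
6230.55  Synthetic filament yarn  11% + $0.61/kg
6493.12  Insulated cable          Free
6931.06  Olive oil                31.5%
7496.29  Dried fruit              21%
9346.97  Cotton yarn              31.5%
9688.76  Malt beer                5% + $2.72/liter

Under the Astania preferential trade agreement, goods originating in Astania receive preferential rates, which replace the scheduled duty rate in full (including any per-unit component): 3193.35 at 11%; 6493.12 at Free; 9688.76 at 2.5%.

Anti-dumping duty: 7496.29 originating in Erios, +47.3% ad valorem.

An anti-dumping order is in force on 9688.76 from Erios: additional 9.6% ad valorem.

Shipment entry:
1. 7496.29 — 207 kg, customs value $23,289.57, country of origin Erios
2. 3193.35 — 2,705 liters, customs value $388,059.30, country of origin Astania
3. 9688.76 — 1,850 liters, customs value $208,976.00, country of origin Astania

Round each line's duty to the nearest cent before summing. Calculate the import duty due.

Line 1 (7496.29, Erios, 207 kg, $23,289.57):
Base rate for 7496.29 is 21%.
Additional duty on 7496.29 from Erios: +47.3%. Applied ad valorem rate: 21% + 47.3% = 68.3%.
Duty = $23,289.57 × 68.3% = $15,906.78.
Line 2 (3193.35, Astania, 2,705 liters, $388,059.30):
Base rate for 3193.35 is 13% + $3.96/liter.
Origin Astania qualifies under the Serune–Astania agreement and 3193.35 is covered: preferential rate 11% applies instead.
Duty = $388,059.30 × 11% = $42,686.52.
Line 3 (9688.76, Astania, 1,850 liters, $208,976.00):
Base rate for 9688.76 is 5% + $2.72/liter.
Origin Astania qualifies under the Serune–Astania agreement and 9688.76 is covered: preferential rate 2.5% applies instead.
The additional-duty order on 9688.76 targets Erios, not Astania; it does not apply.
Duty = $208,976.00 × 2.5% = $5,224.40.
Total = $15,906.78 + $42,686.52 + $5,224.40 = $63,817.70.

$63,817.70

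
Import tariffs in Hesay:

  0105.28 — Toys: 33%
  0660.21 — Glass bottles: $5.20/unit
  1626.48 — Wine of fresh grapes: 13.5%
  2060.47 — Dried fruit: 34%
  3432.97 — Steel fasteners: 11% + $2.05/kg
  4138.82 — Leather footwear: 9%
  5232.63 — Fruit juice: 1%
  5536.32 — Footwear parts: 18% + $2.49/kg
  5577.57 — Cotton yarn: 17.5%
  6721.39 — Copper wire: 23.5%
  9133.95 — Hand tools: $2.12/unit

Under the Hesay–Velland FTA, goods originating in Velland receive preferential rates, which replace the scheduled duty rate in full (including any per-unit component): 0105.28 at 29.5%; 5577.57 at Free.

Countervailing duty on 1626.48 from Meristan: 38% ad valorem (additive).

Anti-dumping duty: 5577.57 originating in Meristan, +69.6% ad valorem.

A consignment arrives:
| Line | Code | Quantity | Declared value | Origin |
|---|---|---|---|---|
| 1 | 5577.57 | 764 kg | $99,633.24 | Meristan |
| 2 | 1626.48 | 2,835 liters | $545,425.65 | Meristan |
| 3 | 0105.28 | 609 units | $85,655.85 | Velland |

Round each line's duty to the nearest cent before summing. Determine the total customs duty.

$392,943.24

Line 1 (5577.57, Meristan, 764 kg, $99,633.24):
Base rate for 5577.57 is 17.5%.
5577.57 has an FTA preferential rate, but origin Meristan is not Velland; base rate stands.
Additional duty on 5577.57 from Meristan: +69.6%. Applied ad valorem rate: 17.5% + 69.6% = 87.1%.
Duty = $99,633.24 × 87.1% = $86,780.55.
Line 2 (1626.48, Meristan, 2,835 liters, $545,425.65):
Base rate for 1626.48 is 13.5%.
Additional duty on 1626.48 from Meristan: +38%. Applied ad valorem rate: 13.5% + 38% = 51.5%.
Duty = $545,425.65 × 51.5% = $280,894.21.
Line 3 (0105.28, Velland, 609 units, $85,655.85):
Base rate for 0105.28 is 33%.
Origin Velland qualifies under the Hesay–Velland agreement and 0105.28 is covered: preferential rate 29.5% applies instead.
Duty = $85,655.85 × 29.5% = $25,268.48.
Total = $86,780.55 + $280,894.21 + $25,268.48 = $392,943.24.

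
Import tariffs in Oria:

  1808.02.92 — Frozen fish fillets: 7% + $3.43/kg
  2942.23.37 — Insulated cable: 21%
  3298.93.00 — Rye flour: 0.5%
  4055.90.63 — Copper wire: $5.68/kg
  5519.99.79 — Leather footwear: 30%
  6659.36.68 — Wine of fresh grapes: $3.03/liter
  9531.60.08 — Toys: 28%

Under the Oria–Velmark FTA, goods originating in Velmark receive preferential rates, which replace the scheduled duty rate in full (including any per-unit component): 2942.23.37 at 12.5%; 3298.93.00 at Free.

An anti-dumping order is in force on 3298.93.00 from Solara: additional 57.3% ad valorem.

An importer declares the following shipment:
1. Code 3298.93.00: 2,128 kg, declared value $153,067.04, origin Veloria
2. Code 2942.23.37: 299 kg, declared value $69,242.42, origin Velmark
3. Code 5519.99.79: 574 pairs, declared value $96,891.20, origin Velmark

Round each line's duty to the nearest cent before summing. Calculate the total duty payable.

Line 1 (3298.93.00, Veloria, 2,128 kg, $153,067.04):
Base rate for 3298.93.00 is 0.5%.
3298.93.00 has an FTA preferential rate, but origin Veloria is not Velmark; base rate stands.
The additional-duty order on 3298.93.00 targets Solara, not Veloria; it does not apply.
Duty = $153,067.04 × 0.5% = $765.34.
Line 2 (2942.23.37, Velmark, 299 kg, $69,242.42):
Base rate for 2942.23.37 is 21%.
Origin Velmark qualifies under the Oria–Velmark agreement and 2942.23.37 is covered: preferential rate 12.5% applies instead.
Duty = $69,242.42 × 12.5% = $8,655.30.
Line 3 (5519.99.79, Velmark, 574 pairs, $96,891.20):
Base rate for 5519.99.79 is 30%.
Origin Velmark is the FTA partner but 5519.99.79 is not on the preference list; base rate stands.
Duty = $96,891.20 × 30% = $29,067.36.
Total = $765.34 + $8,655.30 + $29,067.36 = $38,488.00.

$38,488.00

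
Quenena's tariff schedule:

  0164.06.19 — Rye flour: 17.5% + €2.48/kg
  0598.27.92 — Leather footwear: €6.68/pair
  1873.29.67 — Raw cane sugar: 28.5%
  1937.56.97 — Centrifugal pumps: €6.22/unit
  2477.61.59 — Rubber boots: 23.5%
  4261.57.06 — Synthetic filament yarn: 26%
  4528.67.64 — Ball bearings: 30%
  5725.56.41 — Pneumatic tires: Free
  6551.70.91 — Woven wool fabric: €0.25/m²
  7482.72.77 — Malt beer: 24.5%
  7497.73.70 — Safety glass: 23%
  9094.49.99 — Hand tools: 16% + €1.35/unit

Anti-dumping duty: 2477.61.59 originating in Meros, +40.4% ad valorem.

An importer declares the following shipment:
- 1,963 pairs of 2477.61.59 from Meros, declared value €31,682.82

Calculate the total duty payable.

Line 1 (2477.61.59, Meros, 1,963 pairs, €31,682.82):
Base rate for 2477.61.59 is 23.5%.
Additional duty on 2477.61.59 from Meros: +40.4%. Applied ad valorem rate: 23.5% + 40.4% = 63.9%.
Duty = €31,682.82 × 63.9% = €20,245.32.

€20,245.32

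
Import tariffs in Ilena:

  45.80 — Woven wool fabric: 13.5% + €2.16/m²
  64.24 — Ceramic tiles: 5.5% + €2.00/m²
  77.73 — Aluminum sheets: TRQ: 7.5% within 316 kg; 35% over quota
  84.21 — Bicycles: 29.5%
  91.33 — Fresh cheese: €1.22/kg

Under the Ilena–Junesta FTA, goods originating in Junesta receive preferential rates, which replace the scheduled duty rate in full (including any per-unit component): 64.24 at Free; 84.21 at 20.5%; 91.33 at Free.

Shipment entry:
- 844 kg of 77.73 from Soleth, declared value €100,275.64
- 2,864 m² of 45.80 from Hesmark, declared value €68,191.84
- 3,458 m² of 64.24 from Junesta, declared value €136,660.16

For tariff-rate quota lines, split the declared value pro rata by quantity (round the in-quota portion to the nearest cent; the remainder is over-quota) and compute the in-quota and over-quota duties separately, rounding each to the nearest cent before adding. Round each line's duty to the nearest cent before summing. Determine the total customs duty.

Line 1 (77.73, Soleth, 844 kg, €100,275.64):
Code 77.73 is under a tariff-rate quota (threshold 316 kg). In-quota: 316 kg at 7.5%; over-quota: 528 kg at 35%.
Pro-rata value split: in-quota = €100,275.64 × 316/844 = €37,543.96; over-quota = €100,275.64 − €37,543.96 = €62,731.68.
In-quota duty = €37,543.96 × 7.5% = €2,815.80. Over-quota duty = €62,731.68 × 35% = €21,956.09.
Line duty = €2,815.80 + €21,956.09 = €24,771.89.
Line 2 (45.80, Hesmark, 2,864 m², €68,191.84):
Base rate for 45.80 is 13.5% + €2.16/m².
Duty = €68,191.84 × 13.5% + 2,864 × €2.16 = €15,392.14.
Line 3 (64.24, Junesta, 3,458 m², €136,660.16):
Base rate for 64.24 is 5.5% + €2.00/m².
Origin Junesta qualifies under the Ilena–Junesta agreement and 64.24 is covered: preferential rate Free applies instead.
Duty = €136,660.16 × 0% = €0.00.
Total = €24,771.89 + €15,392.14 + €0.00 = €40,164.03.

€40,164.03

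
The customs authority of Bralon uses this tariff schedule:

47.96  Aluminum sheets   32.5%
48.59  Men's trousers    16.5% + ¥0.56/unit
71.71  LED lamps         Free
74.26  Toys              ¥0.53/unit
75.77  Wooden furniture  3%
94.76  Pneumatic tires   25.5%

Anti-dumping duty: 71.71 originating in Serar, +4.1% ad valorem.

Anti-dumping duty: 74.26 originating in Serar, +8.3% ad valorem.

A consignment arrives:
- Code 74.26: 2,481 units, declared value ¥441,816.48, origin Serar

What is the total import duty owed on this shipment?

Line 1 (74.26, Serar, 2,481 units, ¥441,816.48):
Base rate for 74.26 is ¥0.53/unit.
Additional duty on 74.26 from Serar: +8.3% ad valorem. Applied ad valorem rate = 8.3%.
Duty = ¥441,816.48 × 8.3% + 2,481 × ¥0.53 = ¥37,985.70.

¥37,985.70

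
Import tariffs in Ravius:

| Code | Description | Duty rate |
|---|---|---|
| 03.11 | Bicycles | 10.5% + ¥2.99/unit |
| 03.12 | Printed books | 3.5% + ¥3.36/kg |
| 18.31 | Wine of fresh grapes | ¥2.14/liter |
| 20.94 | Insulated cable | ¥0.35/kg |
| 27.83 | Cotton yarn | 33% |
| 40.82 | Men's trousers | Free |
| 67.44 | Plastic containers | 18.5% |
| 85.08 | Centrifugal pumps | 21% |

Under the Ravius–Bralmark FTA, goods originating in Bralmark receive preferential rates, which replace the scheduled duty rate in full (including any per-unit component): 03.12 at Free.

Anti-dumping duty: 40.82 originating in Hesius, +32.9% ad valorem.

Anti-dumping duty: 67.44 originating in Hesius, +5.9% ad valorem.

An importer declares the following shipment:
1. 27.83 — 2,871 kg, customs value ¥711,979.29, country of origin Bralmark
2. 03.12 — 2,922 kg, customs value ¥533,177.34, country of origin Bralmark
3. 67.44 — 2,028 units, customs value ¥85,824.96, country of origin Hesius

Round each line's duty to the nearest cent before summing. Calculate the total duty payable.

Line 1 (27.83, Bralmark, 2,871 kg, ¥711,979.29):
Base rate for 27.83 is 33%.
Origin Bralmark is the FTA partner but 27.83 is not on the preference list; base rate stands.
Duty = ¥711,979.29 × 33% = ¥234,953.17.
Line 2 (03.12, Bralmark, 2,922 kg, ¥533,177.34):
Base rate for 03.12 is 3.5% + ¥3.36/kg.
Origin Bralmark qualifies under the Ravius–Bralmark agreement and 03.12 is covered: preferential rate Free applies instead.
Duty = ¥533,177.34 × 0% = ¥0.00.
Line 3 (67.44, Hesius, 2,028 units, ¥85,824.96):
Base rate for 67.44 is 18.5%.
Additional duty on 67.44 from Hesius: +5.9%. Applied ad valorem rate: 18.5% + 5.9% = 24.4%.
Duty = ¥85,824.96 × 24.4% = ¥20,941.29.
Total = ¥234,953.17 + ¥0.00 + ¥20,941.29 = ¥255,894.46.

¥255,894.46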